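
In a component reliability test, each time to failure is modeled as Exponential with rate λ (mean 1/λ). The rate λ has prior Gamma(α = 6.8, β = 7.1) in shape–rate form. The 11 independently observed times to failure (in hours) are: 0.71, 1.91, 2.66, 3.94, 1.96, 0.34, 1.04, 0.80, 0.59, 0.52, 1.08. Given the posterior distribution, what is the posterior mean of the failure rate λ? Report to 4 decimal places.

With a Gamma(shape α, rate β) prior on the exponential rate λ, the posterior after n observations with total T = Σxᵢ is Gamma(α+n, β+T).
Sum of observations T = 15.55 hours; n = 11.
Posterior: Gamma(6.8+11, 7.1+15.55) = Gamma(17.8, 22.65).
Posterior mean of λ = α/β = 17.8/22.65 = 0.7859.

0.7859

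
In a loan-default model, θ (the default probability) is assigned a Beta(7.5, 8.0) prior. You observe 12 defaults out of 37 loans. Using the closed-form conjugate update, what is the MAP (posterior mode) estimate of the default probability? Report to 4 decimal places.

0.3663

The Beta prior is conjugate to a Binomial/Bernoulli likelihood; the update adds successes to α and failures to β.
Posterior: Beta(α+k, β+n−k) = Beta(7.5+12, 8.0+25) = Beta(19.5, 33.0).
Mode of Beta(a,b) for a,b>1 is (a−1)/(a+b−2) = 18.5/50.5 = 0.3663.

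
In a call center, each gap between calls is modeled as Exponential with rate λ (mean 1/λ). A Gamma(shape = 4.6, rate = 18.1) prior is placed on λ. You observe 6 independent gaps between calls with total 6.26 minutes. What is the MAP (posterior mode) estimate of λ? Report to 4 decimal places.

0.3941

With a Gamma(shape α, rate β) prior on the exponential rate λ, the posterior after n observations with total T = Σxᵢ is Gamma(α+n, β+T).
Posterior: Gamma(4.6+6, 18.1+6.26) = Gamma(10.6, 24.36).
Mode = (α−1)/β = 0.3941.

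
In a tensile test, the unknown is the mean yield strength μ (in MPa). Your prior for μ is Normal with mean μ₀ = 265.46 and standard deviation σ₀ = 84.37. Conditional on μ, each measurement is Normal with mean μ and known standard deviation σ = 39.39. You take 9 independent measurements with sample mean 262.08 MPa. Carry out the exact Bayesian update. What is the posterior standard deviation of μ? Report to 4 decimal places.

For Normal data with known variance σ², a Normal(μ₀, σ₀²) prior on μ is conjugate. Posterior precision = 1/σ₀² + n/σ²; posterior mean is the precision-weighted average of μ₀ and x̄.
σ₀² = 84.37² = 7118.2969, σ² = 39.39² = 1551.5721; σ² + n·σ₀² = 1551.5721 + 9·7118.2969 = 65616.2442.
Posterior precision = 1/σ₀² + n/σ² = 1/7118.2969 + 9/1551.5721 = (σ² + n·σ₀²)/(σ₀²σ²) = 65616.2442/(7118.2969·1551.5721); posterior variance σₙ² = σ₀²σ²/(σ² + n·σ₀²) = 7118.2969·1551.5721/65616.2442 = 168.320376.
Posterior SD = √σₙ² = √(7118.2969·1551.5721/65616.2442) = 12.9738.

12.9738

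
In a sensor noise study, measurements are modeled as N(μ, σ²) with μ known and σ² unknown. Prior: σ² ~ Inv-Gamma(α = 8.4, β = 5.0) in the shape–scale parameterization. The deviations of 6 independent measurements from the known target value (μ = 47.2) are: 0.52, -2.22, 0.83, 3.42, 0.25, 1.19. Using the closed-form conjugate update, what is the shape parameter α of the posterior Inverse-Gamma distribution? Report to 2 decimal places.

11.40

With known mean μ and an Inverse-Gamma(α, β) prior on σ², the Normal likelihood is conjugate: posterior is Inv-Gamma(α + n/2, β + Σ(xᵢ−μ)²/2).
Σ(xᵢ−μ)² = (0.52)² + (-2.22)² + (0.83)² + (3.42)² + (0.25)² + (1.19)² = 19.0627.
Posterior: Inv-Gamma(8.4 + 6/2, 5.0 + 19.0627/2) = Inv-Gamma(11.40, 14.53135).
Posterior α = 11.40.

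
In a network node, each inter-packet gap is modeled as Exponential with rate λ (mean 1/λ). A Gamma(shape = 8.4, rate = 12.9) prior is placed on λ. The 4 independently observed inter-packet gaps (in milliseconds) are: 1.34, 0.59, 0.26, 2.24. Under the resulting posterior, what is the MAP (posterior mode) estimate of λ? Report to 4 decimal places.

With a Gamma(shape α, rate β) prior on the exponential rate λ, the posterior after n observations with total T = Σxᵢ is Gamma(α+n, β+T).
Sum of observations T = 4.43 milliseconds; n = 4.
Posterior: Gamma(8.4+4, 12.9+4.43) = Gamma(12.4, 17.33).
Mode = (α−1)/β = 0.6578.

0.6578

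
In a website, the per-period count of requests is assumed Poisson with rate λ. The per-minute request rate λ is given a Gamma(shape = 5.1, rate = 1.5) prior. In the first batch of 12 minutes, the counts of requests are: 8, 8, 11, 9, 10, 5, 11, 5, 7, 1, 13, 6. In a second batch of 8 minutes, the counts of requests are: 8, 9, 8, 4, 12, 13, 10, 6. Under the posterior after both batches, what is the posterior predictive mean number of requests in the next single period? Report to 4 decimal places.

7.8651

With a Gamma(shape α, rate β) prior, the Poisson likelihood is conjugate: the posterior is Gamma(α + ΣXᵢ, β + n).
Batch 1: sum of counts S = 94 over n = 12 minutes.
After batch 1: Gamma(α+S, β+n) = Gamma(5.1+94, 1.5+12) = Gamma(99.1, 13.5).
Batch 2: sum of counts S = 70 over n = 8 minutes.
After batch 2: Gamma(α+S, β+n) = Gamma(99.1+70, 13.5+8) = Gamma(169.1, 21.5).
The predictive distribution for one future period is NegBinom with mean α/β = 7.8651.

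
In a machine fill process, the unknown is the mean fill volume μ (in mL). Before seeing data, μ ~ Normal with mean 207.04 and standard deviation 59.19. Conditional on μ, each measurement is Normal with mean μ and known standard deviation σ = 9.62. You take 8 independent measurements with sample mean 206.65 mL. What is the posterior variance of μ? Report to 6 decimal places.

For Normal data with known variance σ², a Normal(μ₀, σ₀²) prior on μ is conjugate. Posterior precision = 1/σ₀² + n/σ²; posterior mean is the precision-weighted average of μ₀ and x̄.
σ₀² = 59.19² = 3503.4561, σ² = 9.62² = 92.5444; σ² + n·σ₀² = 92.5444 + 8·3503.4561 = 28120.1932.
Posterior precision = 1/σ₀² + n/σ² = 1/3503.4561 + 8/92.5444 = (σ² + n·σ₀²)/(σ₀²σ²) = 28120.1932/(3503.4561·92.5444); posterior variance σₙ² = σ₀²σ²/(σ² + n·σ₀²) = 3503.4561·92.5444/28120.1932 = 11.529979.

11.529979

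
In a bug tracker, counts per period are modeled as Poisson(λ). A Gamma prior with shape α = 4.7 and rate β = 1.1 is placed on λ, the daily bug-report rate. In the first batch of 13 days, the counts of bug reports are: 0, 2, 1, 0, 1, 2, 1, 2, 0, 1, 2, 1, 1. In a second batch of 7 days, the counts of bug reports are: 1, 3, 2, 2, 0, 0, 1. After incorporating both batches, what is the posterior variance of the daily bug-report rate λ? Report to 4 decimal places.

With a Gamma(shape α, rate β) prior, the Poisson likelihood is conjugate: the posterior is Gamma(α + ΣXᵢ, β + n).
Batch 1: sum of counts S = 14 over n = 13 days.
After batch 1: Gamma(α+S, β+n) = Gamma(4.7+14, 1.1+13) = Gamma(18.7, 14.1).
Batch 2: sum of counts S = 9 over n = 7 days.
After batch 2: Gamma(α+S, β+n) = Gamma(18.7+9, 14.1+7) = Gamma(27.7, 21.1).
Var = α/β² = 27.7/21.1² = 0.0622.

0.0622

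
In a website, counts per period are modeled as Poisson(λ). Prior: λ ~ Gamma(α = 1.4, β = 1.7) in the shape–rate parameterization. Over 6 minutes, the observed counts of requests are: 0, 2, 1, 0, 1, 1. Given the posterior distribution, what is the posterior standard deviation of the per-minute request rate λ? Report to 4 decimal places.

0.3285

With a Gamma(shape α, rate β) prior, the Poisson likelihood is conjugate: the posterior is Gamma(α + ΣXᵢ, β + n).
Sum of counts S = 5 over n = 6 minutes.
Posterior: Gamma(α+S, β+n) = Gamma(1.4+5, 1.7+6) = Gamma(6.4, 7.7).
SD = √α/β = √6.4/7.7 = 0.3285.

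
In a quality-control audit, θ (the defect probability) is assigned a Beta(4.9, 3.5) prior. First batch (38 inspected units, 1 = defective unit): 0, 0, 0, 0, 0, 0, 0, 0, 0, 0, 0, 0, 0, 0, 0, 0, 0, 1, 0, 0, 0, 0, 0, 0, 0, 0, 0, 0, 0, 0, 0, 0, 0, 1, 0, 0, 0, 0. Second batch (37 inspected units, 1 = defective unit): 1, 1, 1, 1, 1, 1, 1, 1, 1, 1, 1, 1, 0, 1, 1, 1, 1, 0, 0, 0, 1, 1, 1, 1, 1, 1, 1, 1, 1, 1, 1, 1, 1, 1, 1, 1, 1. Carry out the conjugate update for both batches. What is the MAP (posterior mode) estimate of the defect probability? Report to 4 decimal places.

The Beta prior is conjugate to a Binomial/Bernoulli likelihood; the update adds successes to α and failures to β.
After batch 1: Beta(4.9+2, 3.5+36) = Beta(6.9, 39.5).
After batch 2: Beta(6.9+33, 39.5+4) = Beta(39.9, 43.5).
Mode of Beta(a,b) for a,b>1 is (a−1)/(a+b−2) = 38.9/81.4 = 0.4779.

0.4779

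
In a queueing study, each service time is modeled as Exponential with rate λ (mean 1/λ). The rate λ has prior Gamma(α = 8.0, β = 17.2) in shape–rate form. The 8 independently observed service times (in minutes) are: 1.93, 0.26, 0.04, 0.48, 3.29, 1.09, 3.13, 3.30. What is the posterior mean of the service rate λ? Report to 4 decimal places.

With a Gamma(shape α, rate β) prior on the exponential rate λ, the posterior after n observations with total T = Σxᵢ is Gamma(α+n, β+T).
Sum of observations T = 13.52 minutes; n = 8.
Posterior: Gamma(8.0+8, 17.2+13.52) = Gamma(16.0, 30.72).
Posterior mean of λ = α/β = 16.0/30.72 = 0.5208.

0.5208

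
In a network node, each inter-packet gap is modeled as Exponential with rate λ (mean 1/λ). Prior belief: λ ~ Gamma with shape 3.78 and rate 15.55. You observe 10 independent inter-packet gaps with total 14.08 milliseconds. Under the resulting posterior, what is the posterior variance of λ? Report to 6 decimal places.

0.015696

With a Gamma(shape α, rate β) prior on the exponential rate λ, the posterior after n observations with total T = Σxᵢ is Gamma(α+n, β+T).
Posterior: Gamma(3.78+10, 15.55+14.08) = Gamma(13.78, 29.63).
Var = α/β² = 0.015696.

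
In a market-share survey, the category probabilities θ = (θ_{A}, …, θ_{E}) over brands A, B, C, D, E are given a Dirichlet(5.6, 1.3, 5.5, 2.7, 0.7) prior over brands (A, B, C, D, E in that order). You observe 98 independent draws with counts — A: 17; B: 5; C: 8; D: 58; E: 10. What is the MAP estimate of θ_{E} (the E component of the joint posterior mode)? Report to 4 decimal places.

0.0892

The Dirichlet prior is conjugate to the Multinomial likelihood: each posterior αⱼ = prior αⱼ + observed count nⱼ.
Posterior concentration: (22.6, 6.3, 13.5, 60.7, 10.7), total = 113.8.
Joint mode component: (α_{E}−1)/(Σα−K) = 9.7/108.8 = 0.0892.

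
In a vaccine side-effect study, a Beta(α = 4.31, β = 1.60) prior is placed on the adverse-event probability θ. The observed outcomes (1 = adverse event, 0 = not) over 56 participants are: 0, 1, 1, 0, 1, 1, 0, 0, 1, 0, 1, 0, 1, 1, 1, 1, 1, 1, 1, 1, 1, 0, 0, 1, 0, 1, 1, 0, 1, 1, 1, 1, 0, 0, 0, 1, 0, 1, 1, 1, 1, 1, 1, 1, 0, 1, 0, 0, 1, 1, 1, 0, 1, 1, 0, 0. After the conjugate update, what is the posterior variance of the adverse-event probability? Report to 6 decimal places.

The Beta prior is conjugate to a Binomial/Bernoulli likelihood; the update adds successes to α and failures to β.
Posterior: Beta(α+k, β+n−k) = Beta(4.31+36, 1.60+20) = Beta(40.31, 21.60).
Var = αβ/((α+β)²(α+β+1)) = 40.31·21.60/(61.91²·62.91) = 0.003611.

0.003611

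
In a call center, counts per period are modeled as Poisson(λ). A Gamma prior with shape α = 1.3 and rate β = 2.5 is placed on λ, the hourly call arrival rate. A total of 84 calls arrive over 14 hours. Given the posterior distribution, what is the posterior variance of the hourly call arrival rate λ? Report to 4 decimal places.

0.3133

With a Gamma(shape α, rate β) prior, the Poisson likelihood is conjugate: the posterior is Gamma(α + ΣXᵢ, β + n).
Posterior: Gamma(α+S, β+n) = Gamma(1.3+84, 2.5+14) = Gamma(85.3, 16.5).
Var = α/β² = 85.3/16.5² = 0.3133.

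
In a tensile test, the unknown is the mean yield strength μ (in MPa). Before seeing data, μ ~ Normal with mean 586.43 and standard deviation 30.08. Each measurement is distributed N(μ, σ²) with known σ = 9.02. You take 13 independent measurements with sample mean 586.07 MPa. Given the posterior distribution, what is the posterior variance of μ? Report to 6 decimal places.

For Normal data with known variance σ², a Normal(μ₀, σ₀²) prior on μ is conjugate. Posterior precision = 1/σ₀² + n/σ²; posterior mean is the precision-weighted average of μ₀ and x̄.
σ₀² = 30.08² = 904.8064, σ² = 9.02² = 81.3604; σ² + n·σ₀² = 81.3604 + 13·904.8064 = 11843.8436.
Posterior precision = 1/σ₀² + n/σ² = 1/904.8064 + 13/81.3604 = (σ² + n·σ₀²)/(σ₀²σ²) = 11843.8436/(904.8064·81.3604); posterior variance σₙ² = σ₀²σ²/(σ² + n·σ₀²) = 904.8064·81.3604/11843.8436 = 6.215500.

6.215500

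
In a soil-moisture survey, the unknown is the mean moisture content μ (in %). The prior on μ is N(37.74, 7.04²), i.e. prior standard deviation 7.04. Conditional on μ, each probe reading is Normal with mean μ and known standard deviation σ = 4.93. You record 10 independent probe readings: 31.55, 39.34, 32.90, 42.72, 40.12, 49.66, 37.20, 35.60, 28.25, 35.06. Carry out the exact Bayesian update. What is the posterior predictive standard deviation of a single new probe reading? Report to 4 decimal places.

5.1596

For Normal data with known variance σ², a Normal(μ₀, σ₀²) prior on μ is conjugate. Posterior precision = 1/σ₀² + n/σ²; posterior mean is the precision-weighted average of μ₀ and x̄.
σ₀² = 7.04² = 49.5616, σ² = 4.93² = 24.3049; σ² + n·σ₀² = 24.3049 + 10·49.5616 = 519.9209.
Posterior precision = 1/σ₀² + n/σ² = 1/49.5616 + 10/24.3049 = (σ² + n·σ₀²)/(σ₀²σ²) = 519.9209/(49.5616·24.3049); posterior variance σₙ² = σ₀²σ²/(σ² + n·σ₀²) = 49.5616·24.3049/519.9209 = 2.316871.
Predictive variance for one new observation = σₙ² + σ² = 49.5616·24.3049/519.9209 + 24.3049 = σ²·(σ₀² + 519.9209)/519.9209 = 24.3049·569.4825/519.9209 = 26.621771; SD = √(24.3049·569.4825/519.9209) = 5.1596.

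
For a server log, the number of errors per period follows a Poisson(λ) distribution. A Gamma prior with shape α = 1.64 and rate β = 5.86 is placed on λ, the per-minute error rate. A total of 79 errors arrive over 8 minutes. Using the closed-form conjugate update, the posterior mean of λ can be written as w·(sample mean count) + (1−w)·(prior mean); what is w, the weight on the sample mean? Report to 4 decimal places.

With a Gamma(shape α, rate β) prior, the Poisson likelihood is conjugate: the posterior is Gamma(α + ΣXᵢ, β + n).
Posterior mean = (α₀+S)/(β₀+n) = [n/(β₀+n)]·(S/n) + [β₀/(β₀+n)]·(α₀/β₀), so only n and β₀ enter the weight.
Weight on data w = n/(β₀+n) = 8/(5.86+8) = 8/13.86 = 0.5772.

0.5772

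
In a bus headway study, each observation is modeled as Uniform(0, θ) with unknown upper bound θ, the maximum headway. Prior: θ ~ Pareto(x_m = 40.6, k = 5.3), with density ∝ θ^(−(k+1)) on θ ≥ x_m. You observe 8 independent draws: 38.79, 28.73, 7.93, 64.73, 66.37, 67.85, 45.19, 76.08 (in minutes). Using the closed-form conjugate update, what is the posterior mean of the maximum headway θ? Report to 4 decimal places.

82.2654

A Pareto(scale x_m, shape k) prior on the upper bound θ of Uniform(0, θ) is conjugate: posterior is Pareto(max(x_m, max xᵢ), k + n).
Sample maximum = 76.08; prior scale x_m = 40.6 → posterior scale = max = 76.08.
Posterior shape = 5.3 + 8 = 13.3.
E[θ|data] = k·x_m/(k−1) = 13.3·76.08/12.3 = 82.2654.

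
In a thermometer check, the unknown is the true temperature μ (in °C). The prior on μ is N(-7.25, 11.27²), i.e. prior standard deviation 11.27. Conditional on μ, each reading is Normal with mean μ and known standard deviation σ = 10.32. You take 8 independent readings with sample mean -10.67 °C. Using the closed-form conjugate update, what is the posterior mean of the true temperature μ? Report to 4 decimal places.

For Normal data with known variance σ², a Normal(μ₀, σ₀²) prior on μ is conjugate. Posterior precision = 1/σ₀² + n/σ²; posterior mean is the precision-weighted average of μ₀ and x̄.
n·x̄ = 8·(-10.67) = -85.36.
σ₀² = 11.27² = 127.0129, σ² = 10.32² = 106.5024; σ² + n·σ₀² = 106.5024 + 8·127.0129 = 1122.6056.
Posterior mean = (μ₀/σ₀² + n·x̄/σ²)/(1/σ₀² + n/σ²) = (σ²·μ₀ + σ₀²·n·x̄)/(σ² + n·σ₀²) = (106.5024·(-7.25) + 127.0129·(-85.36))/1122.6056 = -11613.963544/1122.6056 = -10.3455.

-10.3455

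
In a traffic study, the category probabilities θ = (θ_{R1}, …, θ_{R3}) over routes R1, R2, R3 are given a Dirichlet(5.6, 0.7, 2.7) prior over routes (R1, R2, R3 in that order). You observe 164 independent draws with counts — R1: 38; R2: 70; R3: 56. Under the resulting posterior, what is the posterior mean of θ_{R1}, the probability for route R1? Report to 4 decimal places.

0.2520

The Dirichlet prior is conjugate to the Multinomial likelihood: each posterior αⱼ = prior αⱼ + observed count nⱼ.
Posterior concentration: (43.6, 70.7, 58.7), total = 173.0.
E[θ_{R1}|data] = α_{R1}/Σα = 43.6/173.0 = 0.2520.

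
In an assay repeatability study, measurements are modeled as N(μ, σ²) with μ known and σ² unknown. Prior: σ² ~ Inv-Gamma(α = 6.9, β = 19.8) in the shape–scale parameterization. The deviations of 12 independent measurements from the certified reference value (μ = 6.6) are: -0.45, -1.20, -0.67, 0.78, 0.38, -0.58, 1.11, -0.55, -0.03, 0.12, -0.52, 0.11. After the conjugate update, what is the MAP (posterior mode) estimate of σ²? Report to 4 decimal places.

With known mean μ and an Inverse-Gamma(α, β) prior on σ², the Normal likelihood is conjugate: posterior is Inv-Gamma(α + n/2, β + Σ(xᵢ−μ)²/2).
Σ(xᵢ−μ)² = (-0.45)² + (-1.20)² + (-0.67)² + (0.78)² + (0.38)² + (-0.58)² + (1.11)² + (-0.55)² + (-0.03)² + (0.12)² + (-0.52)² + (0.11)² = 5.0130.
Posterior: Inv-Gamma(6.9 + 12/2, 19.8 + 5.0130/2) = Inv-Gamma(12.90, 22.30650).
Mode = β/(α+1) = 22.30650/13.90 = 1.6048.

1.6048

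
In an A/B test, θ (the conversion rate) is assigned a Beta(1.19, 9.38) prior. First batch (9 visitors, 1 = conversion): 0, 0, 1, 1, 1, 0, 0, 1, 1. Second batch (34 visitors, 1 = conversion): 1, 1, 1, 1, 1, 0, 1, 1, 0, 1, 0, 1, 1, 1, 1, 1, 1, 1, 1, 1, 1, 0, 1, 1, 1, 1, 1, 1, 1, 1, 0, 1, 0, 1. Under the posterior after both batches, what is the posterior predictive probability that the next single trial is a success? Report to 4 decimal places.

0.6382

The Beta prior is conjugate to a Binomial/Bernoulli likelihood; the update adds successes to α and failures to β.
After batch 1: Beta(1.19+5, 9.38+4) = Beta(6.19, 13.38).
After batch 2: Beta(6.19+28, 13.38+6) = Beta(34.19, 19.38).
For a single future Bernoulli trial, P(success | data) = α/(α+β) = 0.6382.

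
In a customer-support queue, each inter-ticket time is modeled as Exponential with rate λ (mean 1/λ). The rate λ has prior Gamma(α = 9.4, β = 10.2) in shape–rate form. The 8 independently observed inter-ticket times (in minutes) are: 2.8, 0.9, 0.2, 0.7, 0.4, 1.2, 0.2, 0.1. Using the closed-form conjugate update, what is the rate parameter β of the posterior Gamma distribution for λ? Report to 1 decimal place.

With a Gamma(shape α, rate β) prior on the exponential rate λ, the posterior after n observations with total T = Σxᵢ is Gamma(α+n, β+T).
Sum of observations T = 6.5 minutes; n = 8.
Posterior: Gamma(9.4+8, 10.2+6.5) = Gamma(17.4, 16.7).
Posterior β = 16.7.

16.7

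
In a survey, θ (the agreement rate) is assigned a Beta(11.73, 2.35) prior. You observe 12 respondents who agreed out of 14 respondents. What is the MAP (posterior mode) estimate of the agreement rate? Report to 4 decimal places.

0.8715

The Beta prior is conjugate to a Binomial/Bernoulli likelihood; the update adds successes to α and failures to β.
Posterior: Beta(α+k, β+n−k) = Beta(11.73+12, 2.35+2) = Beta(23.73, 4.35).
Mode of Beta(a,b) for a,b>1 is (a−1)/(a+b−2) = 22.73/26.08 = 0.8715.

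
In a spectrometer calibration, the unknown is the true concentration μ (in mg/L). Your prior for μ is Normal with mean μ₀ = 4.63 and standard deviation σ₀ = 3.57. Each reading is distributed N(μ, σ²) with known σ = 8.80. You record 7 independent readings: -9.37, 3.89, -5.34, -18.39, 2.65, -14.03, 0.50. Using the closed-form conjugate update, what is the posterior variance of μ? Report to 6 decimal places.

5.922230

For Normal data with known variance σ², a Normal(μ₀, σ₀²) prior on μ is conjugate. Posterior precision = 1/σ₀² + n/σ²; posterior mean is the precision-weighted average of μ₀ and x̄.
σ₀² = 3.57² = 12.7449, σ² = 8.80² = 77.44; σ² + n·σ₀² = 77.44 + 7·12.7449 = 166.6543.
Posterior precision = 1/σ₀² + n/σ² = 1/12.7449 + 7/77.44 = (σ² + n·σ₀²)/(σ₀²σ²) = 166.6543/(12.7449·77.44); posterior variance σₙ² = σ₀²σ²/(σ² + n·σ₀²) = 12.7449·77.44/166.6543 = 5.922230.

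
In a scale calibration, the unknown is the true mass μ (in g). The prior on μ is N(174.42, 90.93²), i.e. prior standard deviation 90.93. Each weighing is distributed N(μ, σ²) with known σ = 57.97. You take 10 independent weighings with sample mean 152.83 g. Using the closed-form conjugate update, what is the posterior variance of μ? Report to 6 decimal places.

For Normal data with known variance σ², a Normal(μ₀, σ₀²) prior on μ is conjugate. Posterior precision = 1/σ₀² + n/σ²; posterior mean is the precision-weighted average of μ₀ and x̄.
σ₀² = 90.93² = 8268.2649, σ² = 57.97² = 3360.5209; σ² + n·σ₀² = 3360.5209 + 10·8268.2649 = 86043.1699.
Posterior precision = 1/σ₀² + n/σ² = 1/8268.2649 + 10/3360.5209 = (σ² + n·σ₀²)/(σ₀²σ²) = 86043.1699/(8268.2649·3360.5209); posterior variance σₙ² = σ₀²σ²/(σ² + n·σ₀²) = 8268.2649·3360.5209/86043.1699 = 322.927166.

322.927166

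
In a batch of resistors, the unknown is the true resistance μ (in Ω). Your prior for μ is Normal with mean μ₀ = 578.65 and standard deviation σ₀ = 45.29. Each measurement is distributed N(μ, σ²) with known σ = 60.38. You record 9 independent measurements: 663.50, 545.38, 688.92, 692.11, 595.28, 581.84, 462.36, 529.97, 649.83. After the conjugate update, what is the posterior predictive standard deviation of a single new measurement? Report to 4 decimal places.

For Normal data with known variance σ², a Normal(μ₀, σ₀²) prior on μ is conjugate. Posterior precision = 1/σ₀² + n/σ²; posterior mean is the precision-weighted average of μ₀ and x̄.
σ₀² = 45.29² = 2051.1841, σ² = 60.38² = 3645.7444; σ² + n·σ₀² = 3645.7444 + 9·2051.1841 = 22106.4013.
Posterior precision = 1/σ₀² + n/σ² = 1/2051.1841 + 9/3645.7444 = (σ² + n·σ₀²)/(σ₀²σ²) = 22106.4013/(2051.1841·3645.7444); posterior variance σₙ² = σ₀²σ²/(σ² + n·σ₀²) = 2051.1841·3645.7444/22106.4013 = 338.277264.
Predictive variance for one new observation = σₙ² + σ² = 2051.1841·3645.7444/22106.4013 + 3645.7444 = σ²·(σ₀² + 22106.4013)/22106.4013 = 3645.7444·24157.5854/22106.4013 = 3984.021664; SD = √(3645.7444·24157.5854/22106.4013) = 63.1191.

63.1191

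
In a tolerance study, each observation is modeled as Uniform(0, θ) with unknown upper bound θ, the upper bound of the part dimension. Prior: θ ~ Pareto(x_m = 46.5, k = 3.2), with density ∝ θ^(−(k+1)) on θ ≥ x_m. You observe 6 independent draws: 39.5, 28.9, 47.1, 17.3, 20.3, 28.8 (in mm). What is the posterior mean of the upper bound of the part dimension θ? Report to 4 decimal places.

A Pareto(scale x_m, shape k) prior on the upper bound θ of Uniform(0, θ) is conjugate: posterior is Pareto(max(x_m, max xᵢ), k + n).
Sample maximum = 47.1; prior scale x_m = 46.5 → posterior scale = max = 47.1.
Posterior shape = 3.2 + 6 = 9.2.
E[θ|data] = k·x_m/(k−1) = 9.2·47.1/8.2 = 52.8439.

52.8439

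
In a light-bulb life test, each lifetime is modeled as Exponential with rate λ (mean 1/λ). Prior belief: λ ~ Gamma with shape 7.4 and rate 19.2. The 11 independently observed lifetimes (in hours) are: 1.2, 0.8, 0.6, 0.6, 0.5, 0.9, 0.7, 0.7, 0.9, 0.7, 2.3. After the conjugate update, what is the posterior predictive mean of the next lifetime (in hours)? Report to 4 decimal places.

With a Gamma(shape α, rate β) prior on the exponential rate λ, the posterior after n observations with total T = Σxᵢ is Gamma(α+n, β+T).
Sum of observations T = 9.9 hours; n = 11.
Posterior: Gamma(7.4+11, 19.2+9.9) = Gamma(18.4, 29.1).
The predictive distribution for the next observation is Lomax; its mean is β/(α−1) = 29.1/17.4 = 1.6724.

1.6724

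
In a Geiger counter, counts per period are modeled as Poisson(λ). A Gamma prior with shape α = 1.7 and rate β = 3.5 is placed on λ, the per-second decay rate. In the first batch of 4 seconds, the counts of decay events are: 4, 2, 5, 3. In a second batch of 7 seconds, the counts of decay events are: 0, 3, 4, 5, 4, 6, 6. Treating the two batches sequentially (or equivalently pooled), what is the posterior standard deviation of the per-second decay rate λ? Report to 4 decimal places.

0.4559

With a Gamma(shape α, rate β) prior, the Poisson likelihood is conjugate: the posterior is Gamma(α + ΣXᵢ, β + n).
Batch 1: sum of counts S = 14 over n = 4 seconds.
After batch 1: Gamma(α+S, β+n) = Gamma(1.7+14, 3.5+4) = Gamma(15.7, 7.5).
Batch 2: sum of counts S = 28 over n = 7 seconds.
After batch 2: Gamma(α+S, β+n) = Gamma(15.7+28, 7.5+7) = Gamma(43.7, 14.5).
SD = √α/β = √43.7/14.5 = 0.4559.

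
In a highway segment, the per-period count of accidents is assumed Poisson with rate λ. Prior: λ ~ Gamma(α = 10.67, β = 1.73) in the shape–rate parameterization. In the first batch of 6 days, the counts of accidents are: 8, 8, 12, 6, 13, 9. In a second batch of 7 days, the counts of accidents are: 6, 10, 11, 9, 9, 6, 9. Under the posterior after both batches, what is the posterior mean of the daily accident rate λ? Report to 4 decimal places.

With a Gamma(shape α, rate β) prior, the Poisson likelihood is conjugate: the posterior is Gamma(α + ΣXᵢ, β + n).
Batch 1: sum of counts S = 56 over n = 6 days.
After batch 1: Gamma(α+S, β+n) = Gamma(10.67+56, 1.73+6) = Gamma(66.67, 7.73).
Batch 2: sum of counts S = 60 over n = 7 days.
After batch 2: Gamma(α+S, β+n) = Gamma(66.67+60, 7.73+7) = Gamma(126.67, 14.73).
Posterior mean = α/β = 126.67/14.73 = 8.5995.

8.5995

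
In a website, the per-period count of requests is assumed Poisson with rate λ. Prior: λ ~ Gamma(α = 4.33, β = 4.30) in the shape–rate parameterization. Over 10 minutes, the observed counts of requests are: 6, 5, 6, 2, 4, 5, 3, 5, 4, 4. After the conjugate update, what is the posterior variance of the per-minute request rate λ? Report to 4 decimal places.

With a Gamma(shape α, rate β) prior, the Poisson likelihood is conjugate: the posterior is Gamma(α + ΣXᵢ, β + n).
Sum of counts S = 44 over n = 10 minutes.
Posterior: Gamma(α+S, β+n) = Gamma(4.33+44, 4.30+10) = Gamma(48.33, 14.30).
Var = α/β² = 48.33/14.30² = 0.2363.

0.2363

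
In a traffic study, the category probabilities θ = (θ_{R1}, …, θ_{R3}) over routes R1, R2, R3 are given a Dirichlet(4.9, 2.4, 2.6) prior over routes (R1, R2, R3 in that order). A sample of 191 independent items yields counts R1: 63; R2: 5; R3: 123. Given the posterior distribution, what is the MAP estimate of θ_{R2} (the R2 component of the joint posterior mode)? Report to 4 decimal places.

The Dirichlet prior is conjugate to the Multinomial likelihood: each posterior αⱼ = prior αⱼ + observed count nⱼ.
Posterior concentration: (67.9, 7.4, 125.6), total = 200.9.
Joint mode component: (α_{R2}−1)/(Σα−K) = 6.4/197.9 = 0.0323.

0.0323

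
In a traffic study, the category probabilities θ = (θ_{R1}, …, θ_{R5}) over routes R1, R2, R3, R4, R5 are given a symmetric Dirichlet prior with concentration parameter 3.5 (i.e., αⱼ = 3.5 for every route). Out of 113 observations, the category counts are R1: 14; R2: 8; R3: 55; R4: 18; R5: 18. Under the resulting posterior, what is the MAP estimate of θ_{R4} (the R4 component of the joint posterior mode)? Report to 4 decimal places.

0.1633

The Dirichlet prior is conjugate to the Multinomial likelihood: each posterior αⱼ = prior αⱼ + observed count nⱼ.
Posterior concentration: (17.5, 11.5, 58.5, 21.5, 21.5), total = 130.5.
Joint mode component: (α_{R4}−1)/(Σα−K) = 20.5/125.5 = 0.1633.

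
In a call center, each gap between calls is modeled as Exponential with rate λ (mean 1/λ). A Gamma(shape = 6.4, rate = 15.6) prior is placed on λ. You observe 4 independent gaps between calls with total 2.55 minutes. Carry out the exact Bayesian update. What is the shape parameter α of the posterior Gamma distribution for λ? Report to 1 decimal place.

With a Gamma(shape α, rate β) prior on the exponential rate λ, the posterior after n observations with total T = Σxᵢ is Gamma(α+n, β+T).
Posterior: Gamma(6.4+4, 15.6+2.55) = Gamma(10.4, 18.15).
Posterior α = 10.4.

10.4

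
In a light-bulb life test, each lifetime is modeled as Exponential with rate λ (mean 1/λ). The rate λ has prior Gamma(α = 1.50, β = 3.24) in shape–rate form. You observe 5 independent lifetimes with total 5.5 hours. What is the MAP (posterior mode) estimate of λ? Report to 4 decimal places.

0.6293

With a Gamma(shape α, rate β) prior on the exponential rate λ, the posterior after n observations with total T = Σxᵢ is Gamma(α+n, β+T).
Posterior: Gamma(1.50+5, 3.24+5.5) = Gamma(6.50, 8.74).
Mode = (α−1)/β = 0.6293.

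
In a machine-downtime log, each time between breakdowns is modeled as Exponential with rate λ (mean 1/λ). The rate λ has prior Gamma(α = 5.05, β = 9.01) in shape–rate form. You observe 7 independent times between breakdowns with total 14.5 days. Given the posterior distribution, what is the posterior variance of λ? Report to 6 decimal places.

0.021801

With a Gamma(shape α, rate β) prior on the exponential rate λ, the posterior after n observations with total T = Σxᵢ is Gamma(α+n, β+T).
Posterior: Gamma(5.05+7, 9.01+14.5) = Gamma(12.05, 23.51).
Var = α/β² = 0.021801.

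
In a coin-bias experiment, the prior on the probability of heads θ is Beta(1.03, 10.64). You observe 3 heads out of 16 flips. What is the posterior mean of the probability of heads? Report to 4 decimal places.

The Beta prior is conjugate to a Binomial/Bernoulli likelihood; the update adds successes to α and failures to β.
Posterior: Beta(α+k, β+n−k) = Beta(1.03+3, 10.64+13) = Beta(4.03, 23.64).
Posterior mean = α/(α+β) = 4.03/27.67 = 0.1456.

0.1456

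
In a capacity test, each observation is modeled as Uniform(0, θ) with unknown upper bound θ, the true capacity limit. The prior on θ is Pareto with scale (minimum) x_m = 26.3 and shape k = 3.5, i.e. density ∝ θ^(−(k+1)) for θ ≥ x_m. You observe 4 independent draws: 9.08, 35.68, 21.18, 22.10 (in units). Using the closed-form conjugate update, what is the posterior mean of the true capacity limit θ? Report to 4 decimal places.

41.1692

A Pareto(scale x_m, shape k) prior on the upper bound θ of Uniform(0, θ) is conjugate: posterior is Pareto(max(x_m, max xᵢ), k + n).
Sample maximum = 35.68; prior scale x_m = 26.3 → posterior scale = max = 35.68.
Posterior shape = 3.5 + 4 = 7.5.
E[θ|data] = k·x_m/(k−1) = 7.5·35.68/6.5 = 41.1692.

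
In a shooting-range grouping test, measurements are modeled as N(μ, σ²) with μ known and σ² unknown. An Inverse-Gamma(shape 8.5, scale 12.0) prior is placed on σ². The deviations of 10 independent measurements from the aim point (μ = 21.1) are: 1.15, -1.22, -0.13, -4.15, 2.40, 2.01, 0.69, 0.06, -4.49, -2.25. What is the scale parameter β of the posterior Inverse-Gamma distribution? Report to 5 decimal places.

With known mean μ and an Inverse-Gamma(α, β) prior on σ², the Normal likelihood is conjugate: posterior is Inv-Gamma(α + n/2, β + Σ(xᵢ−μ)²/2).
Σ(xᵢ−μ)² = (1.15)² + (-1.22)² + (-0.13)² + (-4.15)² + (2.40)² + (2.01)² + (0.69)² + (0.06)² + (-4.49)² + (-2.25)² = 55.5527.
Posterior: Inv-Gamma(8.5 + 10/2, 12.0 + 55.5527/2) = Inv-Gamma(13.50, 39.77635).
Posterior β = 39.77635.

39.77635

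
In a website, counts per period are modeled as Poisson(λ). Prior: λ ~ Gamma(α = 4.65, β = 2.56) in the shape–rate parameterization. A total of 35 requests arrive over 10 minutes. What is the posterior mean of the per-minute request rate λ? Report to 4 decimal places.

With a Gamma(shape α, rate β) prior, the Poisson likelihood is conjugate: the posterior is Gamma(α + ΣXᵢ, β + n).
Posterior: Gamma(α+S, β+n) = Gamma(4.65+35, 2.56+10) = Gamma(39.65, 12.56).
Posterior mean = α/β = 39.65/12.56 = 3.1568.

3.1568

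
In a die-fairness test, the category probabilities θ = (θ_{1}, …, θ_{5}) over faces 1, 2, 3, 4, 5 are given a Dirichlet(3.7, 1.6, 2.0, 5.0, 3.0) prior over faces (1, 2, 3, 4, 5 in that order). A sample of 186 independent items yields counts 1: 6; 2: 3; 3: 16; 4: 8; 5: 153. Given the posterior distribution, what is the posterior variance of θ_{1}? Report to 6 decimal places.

The Dirichlet prior is conjugate to the Multinomial likelihood: each posterior αⱼ = prior αⱼ + observed count nⱼ.
Posterior concentration: (9.7, 4.6, 18.0, 13.0, 156.0), total = 201.3.
Var[θ_j] = α_j(Σα−α_j)/((Σα)²(Σα+1)) = 9.7·191.6/(201.3²·202.3) = 0.000227.

0.000227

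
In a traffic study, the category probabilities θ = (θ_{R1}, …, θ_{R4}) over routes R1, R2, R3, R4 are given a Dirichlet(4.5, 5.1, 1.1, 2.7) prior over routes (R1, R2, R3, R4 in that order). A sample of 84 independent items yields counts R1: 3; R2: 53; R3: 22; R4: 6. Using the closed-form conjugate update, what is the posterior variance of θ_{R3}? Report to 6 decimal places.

The Dirichlet prior is conjugate to the Multinomial likelihood: each posterior αⱼ = prior αⱼ + observed count nⱼ.
Posterior concentration: (7.5, 58.1, 23.1, 8.7), total = 97.4.
Var[θ_j] = α_j(Σα−α_j)/((Σα)²(Σα+1)) = 23.1·74.3/(97.4²·98.4) = 0.001839.

0.001839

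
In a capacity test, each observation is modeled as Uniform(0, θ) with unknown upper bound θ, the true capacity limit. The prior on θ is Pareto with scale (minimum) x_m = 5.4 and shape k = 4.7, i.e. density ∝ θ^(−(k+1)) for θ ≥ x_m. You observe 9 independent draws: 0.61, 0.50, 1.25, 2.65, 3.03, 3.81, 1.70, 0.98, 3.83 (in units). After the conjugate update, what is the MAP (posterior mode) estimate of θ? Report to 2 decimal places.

5.40

A Pareto(scale x_m, shape k) prior on the upper bound θ of Uniform(0, θ) is conjugate: posterior is Pareto(max(x_m, max xᵢ), k + n).
Sample maximum = 3.83; prior scale x_m = 5.4 → posterior scale = max = 5.40.
Posterior shape = 4.7 + 9 = 13.7.
The Pareto density is decreasing on [x_m, ∞), so the mode is x_m = 5.40.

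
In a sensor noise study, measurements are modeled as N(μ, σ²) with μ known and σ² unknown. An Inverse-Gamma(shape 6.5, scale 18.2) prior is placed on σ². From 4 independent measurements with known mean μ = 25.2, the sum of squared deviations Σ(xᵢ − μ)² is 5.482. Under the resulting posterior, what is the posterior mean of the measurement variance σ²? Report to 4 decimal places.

With known mean μ and an Inverse-Gamma(α, β) prior on σ², the Normal likelihood is conjugate: posterior is Inv-Gamma(α + n/2, β + Σ(xᵢ−μ)²/2).
Posterior: Inv-Gamma(6.5 + 4/2, 18.2 + 5.482/2) = Inv-Gamma(8.50, 20.9410).
E[σ²|data] = β/(α−1) = 20.9410/7.50 = 2.7921.

2.7921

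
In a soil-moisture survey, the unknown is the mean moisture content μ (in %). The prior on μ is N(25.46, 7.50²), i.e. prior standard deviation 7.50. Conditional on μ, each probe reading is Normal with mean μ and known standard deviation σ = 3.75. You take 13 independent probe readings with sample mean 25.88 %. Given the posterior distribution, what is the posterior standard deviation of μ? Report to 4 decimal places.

For Normal data with known variance σ², a Normal(μ₀, σ₀²) prior on μ is conjugate. Posterior precision = 1/σ₀² + n/σ²; posterior mean is the precision-weighted average of μ₀ and x̄.
σ₀² = 7.50² = 56.25, σ² = 3.75² = 14.0625; σ² + n·σ₀² = 14.0625 + 13·56.25 = 745.3125.
Posterior precision = 1/σ₀² + n/σ² = 1/56.25 + 13/14.0625 = (σ² + n·σ₀²)/(σ₀²σ²) = 745.3125/(56.25·14.0625); posterior variance σₙ² = σ₀²σ²/(σ² + n·σ₀²) = 56.25·14.0625/745.3125 = 1.061321.
Posterior SD = √σₙ² = √(56.25·14.0625/745.3125) = 1.0302.

1.0302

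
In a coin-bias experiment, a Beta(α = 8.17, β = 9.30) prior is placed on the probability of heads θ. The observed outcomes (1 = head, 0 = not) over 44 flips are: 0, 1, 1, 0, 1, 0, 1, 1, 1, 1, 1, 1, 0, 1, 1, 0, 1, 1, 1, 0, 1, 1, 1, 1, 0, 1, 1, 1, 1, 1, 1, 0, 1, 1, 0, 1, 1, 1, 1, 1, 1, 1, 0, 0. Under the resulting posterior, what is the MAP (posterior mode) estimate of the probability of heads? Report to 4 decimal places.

0.6755

The Beta prior is conjugate to a Binomial/Bernoulli likelihood; the update adds successes to α and failures to β.
Posterior: Beta(α+k, β+n−k) = Beta(8.17+33, 9.30+11) = Beta(41.17, 20.30).
Mode of Beta(a,b) for a,b>1 is (a−1)/(a+b−2) = 40.17/59.47 = 0.6755.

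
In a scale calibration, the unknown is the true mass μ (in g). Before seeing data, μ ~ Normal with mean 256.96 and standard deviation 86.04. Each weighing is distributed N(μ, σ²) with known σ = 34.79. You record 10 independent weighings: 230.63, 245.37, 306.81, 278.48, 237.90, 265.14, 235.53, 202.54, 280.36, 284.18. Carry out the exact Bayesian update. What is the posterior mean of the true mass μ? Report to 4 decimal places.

256.6983

For Normal data with known variance σ², a Normal(μ₀, σ₀²) prior on μ is conjugate. Posterior precision = 1/σ₀² + n/σ²; posterior mean is the precision-weighted average of μ₀ and x̄.
Σxᵢ = 230.63 + 245.37 + 306.81 + 278.48 + 237.90 + 265.14 + 235.53 + 202.54 + 280.36 + 284.18 = 2566.94, so n·x̄ = 2566.94.
σ₀² = 86.04² = 7402.8816, σ² = 34.79² = 1210.3441; σ² + n·σ₀² = 1210.3441 + 10·7402.8816 = 75239.1601.
Posterior mean = (μ₀/σ₀² + n·x̄/σ²)/(1/σ₀² + n/σ²) = (σ²·μ₀ + σ₀²·n·x̄)/(σ² + n·σ₀²) = (1210.3441·256.96 + 7402.8816·2566.94)/75239.1601 = 19313762.91424/75239.1601 = 256.6983.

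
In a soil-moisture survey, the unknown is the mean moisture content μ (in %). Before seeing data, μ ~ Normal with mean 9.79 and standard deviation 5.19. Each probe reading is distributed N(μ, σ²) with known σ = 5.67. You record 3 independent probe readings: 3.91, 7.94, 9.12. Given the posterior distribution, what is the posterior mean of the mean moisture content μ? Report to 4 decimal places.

For Normal data with known variance σ², a Normal(μ₀, σ₀²) prior on μ is conjugate. Posterior precision = 1/σ₀² + n/σ²; posterior mean is the precision-weighted average of μ₀ and x̄.
Σxᵢ = 3.91 + 7.94 + 9.12 = 20.97, so n·x̄ = 20.97.
σ₀² = 5.19² = 26.9361, σ² = 5.67² = 32.1489; σ² + n·σ₀² = 32.1489 + 3·26.9361 = 112.9572.
Posterior mean = (μ₀/σ₀² + n·x̄/σ²)/(1/σ₀² + n/σ²) = (σ²·μ₀ + σ₀²·n·x̄)/(σ² + n·σ₀²) = (32.1489·9.79 + 26.9361·20.97)/112.9572 = 879.587748/112.9572 = 7.7869.

7.7869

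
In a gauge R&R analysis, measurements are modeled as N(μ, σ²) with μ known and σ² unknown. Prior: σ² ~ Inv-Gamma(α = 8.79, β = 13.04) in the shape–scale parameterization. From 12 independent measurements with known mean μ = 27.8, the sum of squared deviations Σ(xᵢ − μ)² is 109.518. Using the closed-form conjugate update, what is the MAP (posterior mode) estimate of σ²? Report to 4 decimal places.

With known mean μ and an Inverse-Gamma(α, β) prior on σ², the Normal likelihood is conjugate: posterior is Inv-Gamma(α + n/2, β + Σ(xᵢ−μ)²/2).
Posterior: Inv-Gamma(8.79 + 12/2, 13.04 + 109.518/2) = Inv-Gamma(14.79, 67.7990).
Mode = β/(α+1) = 67.7990/15.79 = 4.2938.

4.2938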